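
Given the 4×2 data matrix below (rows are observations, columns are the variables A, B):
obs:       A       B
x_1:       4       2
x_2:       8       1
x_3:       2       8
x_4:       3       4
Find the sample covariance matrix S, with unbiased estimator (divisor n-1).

Step 1 — column means:
  mean(A) = (4 + 8 + 2 + 3) / 4 = 17/4 = 4.25
  mean(B) = (2 + 1 + 8 + 4) / 4 = 15/4 = 3.75

Step 2 — sample covariance S[i,j] = (1/(n-1)) · Σ_k (x_{k,i} - mean_i) · (x_{k,j} - mean_j), with n-1 = 3.
  S[A,A] = ((-0.25)·(-0.25) + (3.75)·(3.75) + (-2.25)·(-2.25) + (-1.25)·(-1.25)) / 3 = 20.75/3 = 6.9167
  S[A,B] = ((-0.25)·(-1.75) + (3.75)·(-2.75) + (-2.25)·(4.25) + (-1.25)·(0.25)) / 3 = -19.75/3 = -6.5833
  S[B,B] = ((-1.75)·(-1.75) + (-2.75)·(-2.75) + (4.25)·(4.25) + (0.25)·(0.25)) / 3 = 28.75/3 = 9.5833

S is symmetric (S[j,i] = S[i,j]). Assembling:

S = [[6.9167, -6.5833],
 [-6.5833, 9.5833]]


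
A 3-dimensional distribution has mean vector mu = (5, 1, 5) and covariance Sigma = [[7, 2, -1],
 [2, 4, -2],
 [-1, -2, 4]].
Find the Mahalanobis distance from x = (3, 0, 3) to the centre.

Step 1 — centre the observation: (x - mu) = (-2, -1, -2).

Step 2 — invert Sigma (cofactor / det for 3×3, or solve directly):
  Sigma^{-1} = [[0.1667, -0.0833, 0],
 [-0.0833, 0.375, 0.1667],
 [0, 0.1667, 0.3333]].

Step 3 — form the quadratic (x - mu)^T · Sigma^{-1} · (x - mu):
  Sigma^{-1} · (x - mu) = (-0.25, -0.5417, -0.8333).
  (x - mu)^T · [Sigma^{-1} · (x - mu)] = (-2)·(-0.25) + (-1)·(-0.5417) + (-2)·(-0.8333) = 2.7083.

Step 4 — take square root: d = √(2.7083) ≈ 1.6457.

d(x, mu) = √(2.7083) ≈ 1.6457


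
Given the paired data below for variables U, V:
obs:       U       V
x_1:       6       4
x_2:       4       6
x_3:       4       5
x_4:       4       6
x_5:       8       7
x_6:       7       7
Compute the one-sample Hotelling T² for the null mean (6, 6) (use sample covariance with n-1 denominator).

Step 1 — sample mean vector:
  mean(U) = (6 + 4 + 4 + 4 + 8 + 7) / 6 = 33/6 = 5.5
  mean(V) = (4 + 6 + 5 + 6 + 7 + 7) / 6 = 35/6 = 5.8333
  x̄ = (5.5, 5.8333),  deviation x̄ - mu_0 = (5.5, 5.8333) - (6, 6) = (-0.5, -0.1667).

Step 2 — sample covariance matrix, S[i,j] = (1/(n-1)) · Σ_k (x_{k,i} - mean_i) · (x_{k,j} - mean_j), divisor n-1 = 5:
  S[U,U] = ((0.5)·(0.5) + (-1.5)·(-1.5) + (-1.5)·(-1.5) + (-1.5)·(-1.5) + (2.5)·(2.5) + (1.5)·(1.5)) / 5 = 15.5/5 = 3.1
  S[U,V] = ((0.5)·(-1.8333) + (-1.5)·(0.1667) + (-1.5)·(-0.8333) + (-1.5)·(0.1667) + (2.5)·(1.1667) + (1.5)·(1.1667)) / 5 = 4.5/5 = 0.9
  S[V,V] = ((-1.8333)·(-1.8333) + (0.1667)·(0.1667) + (-0.8333)·(-0.8333) + (0.1667)·(0.1667) + (1.1667)·(1.1667) + (1.1667)·(1.1667)) / 5 = 6.8333/5 = 1.3667
  S = [[3.1, 0.9],
 [0.9, 1.3667]].

Step 3 — invert S. det(S) = 3.1·1.3667 - (0.9)² = 3.4267.
  S^{-1} = (1/det) · [[d, -b], [-b, a]] = [[0.3988, -0.2626],
 [-0.2626, 0.9047]].

Step 4 — quadratic form (x̄ - mu_0)^T · S^{-1} · (x̄ - mu_0):
  S^{-1} · (x̄ - mu_0) = (-0.1556, -0.0195),
  (x̄ - mu_0)^T · [...] = (-0.5)·(-0.1556) + (-0.1667)·(-0.0195) = 0.0811.

Step 5 — scale by n: T² = 6 · 0.0811 = 0.4864.

T² ≈ 0.4864


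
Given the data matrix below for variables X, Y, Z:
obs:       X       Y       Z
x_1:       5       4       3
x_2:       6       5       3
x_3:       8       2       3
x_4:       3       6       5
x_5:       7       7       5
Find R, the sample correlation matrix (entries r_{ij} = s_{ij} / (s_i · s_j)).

Step 1 — column means:
  mean(X) = (5 + 6 + 8 + 3 + 7) / 5 = 29/5 = 5.8
  mean(Y) = (4 + 5 + 2 + 6 + 7) / 5 = 24/5 = 4.8
  mean(Z) = (3 + 3 + 3 + 5 + 5) / 5 = 19/5 = 3.8

Step 2 — sample variances and covariances s[i,j] = (1/(n-1)) · Σ_k (x_{k,i} - mean_i) · (x_{k,j} - mean_j), with n-1 = 4:
  s[X,X] = ((-0.8)·(-0.8) + (0.2)·(0.2) + (2.2)·(2.2) + (-2.8)·(-2.8) + (1.2)·(1.2)) / 4 = 14.8/4 = 3.7
  s[X,Y] = ((-0.8)·(-0.8) + (0.2)·(0.2) + (2.2)·(-2.8) + (-2.8)·(1.2) + (1.2)·(2.2)) / 4 = -6.2/4 = -1.55
  s[X,Z] = ((-0.8)·(-0.8) + (0.2)·(-0.8) + (2.2)·(-0.8) + (-2.8)·(1.2) + (1.2)·(1.2)) / 4 = -3.2/4 = -0.8
  s[Y,Y] = ((-0.8)·(-0.8) + (0.2)·(0.2) + (-2.8)·(-2.8) + (1.2)·(1.2) + (2.2)·(2.2)) / 4 = 14.8/4 = 3.7
  s[Y,Z] = ((-0.8)·(-0.8) + (0.2)·(-0.8) + (-2.8)·(-0.8) + (1.2)·(1.2) + (2.2)·(1.2)) / 4 = 6.8/4 = 1.7
  s[Z,Z] = ((-0.8)·(-0.8) + (-0.8)·(-0.8) + (-0.8)·(-0.8) + (1.2)·(1.2) + (1.2)·(1.2)) / 4 = 4.8/4 = 1.2
  Sample standard deviations s_i = √(s[i,i]):
  s(X) = √(3.7) = 1.9235
  s(Y) = √(3.7) = 1.9235
  s(Z) = √(1.2) = 1.0954

Step 3 — r_{ij} = s_{ij} / (s_i · s_j):
  r[X,X] = 1 (diagonal).
  r[X,Y] = -1.55 / (1.9235 · 1.9235) = -1.55 / 3.7 = -0.4189
  r[X,Z] = -0.8 / (1.9235 · 1.0954) = -0.8 / 2.1071 = -0.3797
  r[Y,Y] = 1 (diagonal).
  r[Y,Z] = 1.7 / (1.9235 · 1.0954) = 1.7 / 2.1071 = 0.8068
  r[Z,Z] = 1 (diagonal).

R is symmetric with unit diagonal. Assembling:

R = [[1, -0.4189, -0.3797],
 [-0.4189, 1, 0.8068],
 [-0.3797, 0.8068, 1]]


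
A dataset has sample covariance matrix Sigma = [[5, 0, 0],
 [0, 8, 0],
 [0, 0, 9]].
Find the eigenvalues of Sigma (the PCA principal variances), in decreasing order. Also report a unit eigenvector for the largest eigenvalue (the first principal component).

Step 1 — characteristic polynomial p(λ) = det(λI - Sigma) = λ³ - tr·λ² + c_1·λ - det, where tr = trace, c_1 = sum of the principal 2×2 minors, det = det(Sigma):
  tr = 5 + 8 + 9 = 22,
  c_1 = (5·8 - (0)²) + (5·9 - (0)²) + (8·9 - (0)²) = 40 + 45 + 72 = 157,
  det = 5·(8·9 - (0)²) - (0)·((0)·9 - (0)·(0)) + (0)·((0)·(0) - 8·(0)) = 5·(72) - (0)·(0) + (0)·(0) = 360.
  So p(λ) = λ³ - 22λ² + 157λ - 360.
Step 2 — look for an integer root (rational root theorem: any rational root is an integer divisor of 360). Testing λ = 5:
  p(5) = 125 - 550 + 785 - 360 = 0  ✓
  Dividing out (λ - 5): p(λ) = (λ - 5)(λ² - 17λ + 72).
Step 3 — remaining eigenvalues from the quadratic λ² - 17λ + 72 = 0:
  Δ = 17² - 4·72 = 289 - 288 = 1,  λ = (17 ± √1)/2 = (17 ± 1)/2 = 9 or 8.
  Sorted: λ_1 = 9,  λ_2 = 8,  λ_3 = 5  (check: sum = 22 = tr ✓).

Step 4 — unit eigenvector for λ_1 = 9: v spans the null space of (Sigma - λ_1 I), whose rows are
  r_1 = (-4, 0, 0),  r_2 = (0, -1, 0),  r_3 = (0, 0, 0).
  v is orthogonal to every row, so take v ∝ r_1 × r_2 = ((0)·(0) - (0)·(-1), (0)·(0) - (-4)·(0), (-4)·(-1) - (0)·(0)) = (0, 0, 4).
  Rescale (divide by 4): u = (0, 0, 1).
  ||u|| = √((0)² + (0)² + (1)²) = √(1) = 1,  v_1 = u/||u|| ≈ (0, 0, 1) (||v_1|| = 1).

λ_1 = 9,  λ_2 = 8,  λ_3 = 5;  v_1 ≈ (0, 0, 1)


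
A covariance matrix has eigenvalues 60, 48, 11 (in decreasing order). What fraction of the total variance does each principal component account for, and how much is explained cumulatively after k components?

Step 1 — total variance = trace(Sigma) = Σ λ_i = 60 + 48 + 11 = 119.

Step 2 — fraction explained by component i = λ_i / Σ λ:
  PC1: 60/119 = 0.5042
  PC2: 48/119 = 0.4034
  PC3: 11/119 = 0.0924

Step 3 — cumulative fraction after k components = (λ_1 + ... + λ_k) / Σ λ:
  k = 1: 60/119 = 0.5042
  k = 2: (60 + 48)/119 = 108/119 = 0.9076
  k = 3: (60 + 48 + 11)/119 = 119/119 = 1

Summary (fraction, with percent):

explained: PC1 0.5042 (50.42%), PC2 0.4034 (40.34%), PC3 0.0924 (9.24%);  cumulative: 0.5042, 0.9076, 1


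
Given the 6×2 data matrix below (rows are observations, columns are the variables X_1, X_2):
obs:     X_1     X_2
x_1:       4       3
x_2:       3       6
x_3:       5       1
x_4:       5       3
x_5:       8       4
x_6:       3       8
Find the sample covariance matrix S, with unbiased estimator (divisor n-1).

Step 1 — column means:
  mean(X_1) = (4 + 3 + 5 + 5 + 8 + 3) / 6 = 28/6 = 4.6667
  mean(X_2) = (3 + 6 + 1 + 3 + 4 + 8) / 6 = 25/6 = 4.1667

Step 2 — sample covariance S[i,j] = (1/(n-1)) · Σ_k (x_{k,i} - mean_i) · (x_{k,j} - mean_j), with n-1 = 5.
  S[X_1,X_1] = ((-0.6667)·(-0.6667) + (-1.6667)·(-1.6667) + (0.3333)·(0.3333) + (0.3333)·(0.3333) + (3.3333)·(3.3333) + (-1.6667)·(-1.6667)) / 5 = 17.3333/5 = 3.4667
  S[X_1,X_2] = ((-0.6667)·(-1.1667) + (-1.6667)·(1.8333) + (0.3333)·(-3.1667) + (0.3333)·(-1.1667) + (3.3333)·(-0.1667) + (-1.6667)·(3.8333)) / 5 = -10.6667/5 = -2.1333
  S[X_2,X_2] = ((-1.1667)·(-1.1667) + (1.8333)·(1.8333) + (-3.1667)·(-3.1667) + (-1.1667)·(-1.1667) + (-0.1667)·(-0.1667) + (3.8333)·(3.8333)) / 5 = 30.8333/5 = 6.1667

S is symmetric (S[j,i] = S[i,j]). Assembling:

S = [[3.4667, -2.1333],
 [-2.1333, 6.1667]]


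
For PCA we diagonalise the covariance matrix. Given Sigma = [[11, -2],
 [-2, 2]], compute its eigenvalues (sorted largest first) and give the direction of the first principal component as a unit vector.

Step 1 — characteristic polynomial of 2×2 Sigma:
  det(Sigma - λI) = λ² - trace · λ + det = 0.
  trace = 11 + 2 = 13, det = 11·2 - (-2)² = 18.
Step 2 — discriminant:
  Δ = trace² - 4·det = 169 - 72 = 97.
Step 3 — eigenvalues:
  λ = (trace ± √Δ)/2 = (13 ± 9.8489)/2,
  λ_1 = 11.4244,  λ_2 = 1.5756.

Step 4 — unit eigenvector for λ_1: solve (Sigma - λ_1 I)v = 0. First row:
  (11 - 11.4244)·v_x + (-2)·v_y = 0, i.e. (-0.4244)·v_x + (-2)·v_y = 0,
  so v ∝ (b, λ_1 - a) = (-2, 0.4244); multiply by -1 so the first entry is positive: u = (2, -0.4244).
  ||u|| = √((2)² + (-0.4244)²) = √(4.1801) ≈ 2.0445,
  v_1 = u/||u|| ≈ (0.9782, -0.2076) (||v_1|| = 1).

λ_1 = 11.4244,  λ_2 = 1.5756;  v_1 ≈ (0.9782, -0.2076)


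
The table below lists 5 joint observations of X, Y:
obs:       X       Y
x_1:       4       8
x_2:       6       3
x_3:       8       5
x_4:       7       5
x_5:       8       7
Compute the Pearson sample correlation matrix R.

Step 1 — column means:
  mean(X) = (4 + 6 + 8 + 7 + 8) / 5 = 33/5 = 6.6
  mean(Y) = (8 + 3 + 5 + 5 + 7) / 5 = 28/5 = 5.6

Step 2 — sample variances and covariances s[i,j] = (1/(n-1)) · Σ_k (x_{k,i} - mean_i) · (x_{k,j} - mean_j), with n-1 = 4:
  s[X,X] = ((-2.6)·(-2.6) + (-0.6)·(-0.6) + (1.4)·(1.4) + (0.4)·(0.4) + (1.4)·(1.4)) / 4 = 11.2/4 = 2.8
  s[X,Y] = ((-2.6)·(2.4) + (-0.6)·(-2.6) + (1.4)·(-0.6) + (0.4)·(-0.6) + (1.4)·(1.4)) / 4 = -3.8/4 = -0.95
  s[Y,Y] = ((2.4)·(2.4) + (-2.6)·(-2.6) + (-0.6)·(-0.6) + (-0.6)·(-0.6) + (1.4)·(1.4)) / 4 = 15.2/4 = 3.8
  Sample standard deviations s_i = √(s[i,i]):
  s(X) = √(2.8) = 1.6733
  s(Y) = √(3.8) = 1.9494

Step 3 — r_{ij} = s_{ij} / (s_i · s_j):
  r[X,X] = 1 (diagonal).
  r[X,Y] = -0.95 / (1.6733 · 1.9494) = -0.95 / 3.2619 = -0.2912
  r[Y,Y] = 1 (diagonal).

R is symmetric with unit diagonal. Assembling:

R = [[1, -0.2912],
 [-0.2912, 1]]


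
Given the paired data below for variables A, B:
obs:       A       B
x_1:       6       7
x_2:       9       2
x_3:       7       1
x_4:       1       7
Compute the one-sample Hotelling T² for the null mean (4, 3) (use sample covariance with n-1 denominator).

Step 1 — sample mean vector:
  mean(A) = (6 + 9 + 7 + 1) / 4 = 23/4 = 5.75
  mean(B) = (7 + 2 + 1 + 7) / 4 = 17/4 = 4.25
  x̄ = (5.75, 4.25),  deviation x̄ - mu_0 = (5.75, 4.25) - (4, 3) = (1.75, 1.25).

Step 2 — sample covariance matrix, S[i,j] = (1/(n-1)) · Σ_k (x_{k,i} - mean_i) · (x_{k,j} - mean_j), divisor n-1 = 3:
  S[A,A] = ((0.25)·(0.25) + (3.25)·(3.25) + (1.25)·(1.25) + (-4.75)·(-4.75)) / 3 = 34.75/3 = 11.5833
  S[A,B] = ((0.25)·(2.75) + (3.25)·(-2.25) + (1.25)·(-3.25) + (-4.75)·(2.75)) / 3 = -23.75/3 = -7.9167
  S[B,B] = ((2.75)·(2.75) + (-2.25)·(-2.25) + (-3.25)·(-3.25) + (2.75)·(2.75)) / 3 = 30.75/3 = 10.25
  S = [[11.5833, -7.9167],
 [-7.9167, 10.25]].

Step 3 — invert S. det(S) = 11.5833·10.25 - (-7.9167)² = 56.0556.
  S^{-1} = (1/det) · [[d, -b], [-b, a]] = [[0.1829, 0.1412],
 [0.1412, 0.2066]].

Step 4 — quadratic form (x̄ - mu_0)^T · S^{-1} · (x̄ - mu_0):
  S^{-1} · (x̄ - mu_0) = (0.4965, 0.5055),
  (x̄ - mu_0)^T · [...] = (1.75)·(0.4965) + (1.25)·(0.5055) = 1.5007.

Step 5 — scale by n: T² = 4 · 1.5007 = 6.003.

T² ≈ 6.003


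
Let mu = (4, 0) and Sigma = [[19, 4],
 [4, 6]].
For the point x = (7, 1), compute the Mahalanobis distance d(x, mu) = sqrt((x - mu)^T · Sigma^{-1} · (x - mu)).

Step 1 — centre the observation: (x - mu) = (3, 1).

Step 2 — invert Sigma. det(Sigma) = 19·6 - (4)² = 98.
  Sigma^{-1} = (1/det) · [[d, -b], [-b, a]] = [[0.0612, -0.0408],
 [-0.0408, 0.1939]].

Step 3 — form the quadratic (x - mu)^T · Sigma^{-1} · (x - mu):
  Sigma^{-1} · (x - mu) = (0.1429, 0.0714).
  (x - mu)^T · [Sigma^{-1} · (x - mu)] = (3)·(0.1429) + (1)·(0.0714) = 0.5.

Step 4 — take square root: d = √(0.5) ≈ 0.7071.

d(x, mu) = √(0.5) ≈ 0.7071


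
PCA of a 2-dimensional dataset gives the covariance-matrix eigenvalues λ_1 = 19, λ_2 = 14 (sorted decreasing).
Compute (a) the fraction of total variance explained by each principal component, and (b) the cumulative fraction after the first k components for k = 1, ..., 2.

Step 1 — total variance = trace(Sigma) = Σ λ_i = 19 + 14 = 33.

Step 2 — fraction explained by component i = λ_i / Σ λ:
  PC1: 19/33 = 0.5758
  PC2: 14/33 = 0.4242

Step 3 — cumulative fraction after k components = (λ_1 + ... + λ_k) / Σ λ:
  k = 1: 19/33 = 0.5758
  k = 2: (19 + 14)/33 = 33/33 = 1

Summary (fraction, with percent):

explained: PC1 0.5758 (57.58%), PC2 0.4242 (42.42%);  cumulative: 0.5758, 1


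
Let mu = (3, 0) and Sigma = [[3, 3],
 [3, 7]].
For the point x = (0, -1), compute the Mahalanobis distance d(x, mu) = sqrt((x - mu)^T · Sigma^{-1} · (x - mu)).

Step 1 — centre the observation: (x - mu) = (-3, -1).

Step 2 — invert Sigma. det(Sigma) = 3·7 - (3)² = 12.
  Sigma^{-1} = (1/det) · [[d, -b], [-b, a]] = [[0.5833, -0.25],
 [-0.25, 0.25]].

Step 3 — form the quadratic (x - mu)^T · Sigma^{-1} · (x - mu):
  Sigma^{-1} · (x - mu) = (-1.5, 0.5).
  (x - mu)^T · [Sigma^{-1} · (x - mu)] = (-3)·(-1.5) + (-1)·(0.5) = 4.

Step 4 — take square root: d = √(4) ≈ 2.

d(x, mu) = √(4) ≈ 2


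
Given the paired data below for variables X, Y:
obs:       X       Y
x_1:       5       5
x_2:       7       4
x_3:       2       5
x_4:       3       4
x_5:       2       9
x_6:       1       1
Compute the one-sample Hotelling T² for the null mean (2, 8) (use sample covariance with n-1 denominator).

Step 1 — sample mean vector:
  mean(X) = (5 + 7 + 2 + 3 + 2 + 1) / 6 = 20/6 = 3.3333
  mean(Y) = (5 + 4 + 5 + 4 + 9 + 1) / 6 = 28/6 = 4.6667
  x̄ = (3.3333, 4.6667),  deviation x̄ - mu_0 = (3.3333, 4.6667) - (2, 8) = (1.3333, -3.3333).

Step 2 — sample covariance matrix, S[i,j] = (1/(n-1)) · Σ_k (x_{k,i} - mean_i) · (x_{k,j} - mean_j), divisor n-1 = 5:
  S[X,X] = ((1.6667)·(1.6667) + (3.6667)·(3.6667) + (-1.3333)·(-1.3333) + (-0.3333)·(-0.3333) + (-1.3333)·(-1.3333) + (-2.3333)·(-2.3333)) / 5 = 25.3333/5 = 5.0667
  S[X,Y] = ((1.6667)·(0.3333) + (3.6667)·(-0.6667) + (-1.3333)·(0.3333) + (-0.3333)·(-0.6667) + (-1.3333)·(4.3333) + (-2.3333)·(-3.6667)) / 5 = 0.6667/5 = 0.1333
  S[Y,Y] = ((0.3333)·(0.3333) + (-0.6667)·(-0.6667) + (0.3333)·(0.3333) + (-0.6667)·(-0.6667) + (4.3333)·(4.3333) + (-3.6667)·(-3.6667)) / 5 = 33.3333/5 = 6.6667
  S = [[5.0667, 0.1333],
 [0.1333, 6.6667]].

Step 3 — invert S. det(S) = 5.0667·6.6667 - (0.1333)² = 33.76.
  S^{-1} = (1/det) · [[d, -b], [-b, a]] = [[0.1975, -0.0039],
 [-0.0039, 0.1501]].

Step 4 — quadratic form (x̄ - mu_0)^T · S^{-1} · (x̄ - mu_0):
  S^{-1} · (x̄ - mu_0) = (0.2765, -0.5055),
  (x̄ - mu_0)^T · [...] = (1.3333)·(0.2765) + (-3.3333)·(-0.5055) = 2.0537.

Step 5 — scale by n: T² = 6 · 2.0537 = 12.3223.

T² ≈ 12.3223


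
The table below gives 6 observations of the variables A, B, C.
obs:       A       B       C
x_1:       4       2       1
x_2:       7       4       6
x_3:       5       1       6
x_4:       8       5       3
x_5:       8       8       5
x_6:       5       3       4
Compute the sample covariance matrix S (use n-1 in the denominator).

Step 1 — column means:
  mean(A) = (4 + 7 + 5 + 8 + 8 + 5) / 6 = 37/6 = 6.1667
  mean(B) = (2 + 4 + 1 + 5 + 8 + 3) / 6 = 23/6 = 3.8333
  mean(C) = (1 + 6 + 6 + 3 + 5 + 4) / 6 = 25/6 = 4.1667

Step 2 — sample covariance S[i,j] = (1/(n-1)) · Σ_k (x_{k,i} - mean_i) · (x_{k,j} - mean_j), with n-1 = 5.
  S[A,A] = ((-2.1667)·(-2.1667) + (0.8333)·(0.8333) + (-1.1667)·(-1.1667) + (1.8333)·(1.8333) + (1.8333)·(1.8333) + (-1.1667)·(-1.1667)) / 5 = 14.8333/5 = 2.9667
  S[A,B] = ((-2.1667)·(-1.8333) + (0.8333)·(0.1667) + (-1.1667)·(-2.8333) + (1.8333)·(1.1667) + (1.8333)·(4.1667) + (-1.1667)·(-0.8333)) / 5 = 18.1667/5 = 3.6333
  S[A,C] = ((-2.1667)·(-3.1667) + (0.8333)·(1.8333) + (-1.1667)·(1.8333) + (1.8333)·(-1.1667) + (1.8333)·(0.8333) + (-1.1667)·(-0.1667)) / 5 = 5.8333/5 = 1.1667
  S[B,B] = ((-1.8333)·(-1.8333) + (0.1667)·(0.1667) + (-2.8333)·(-2.8333) + (1.1667)·(1.1667) + (4.1667)·(4.1667) + (-0.8333)·(-0.8333)) / 5 = 30.8333/5 = 6.1667
  S[B,C] = ((-1.8333)·(-3.1667) + (0.1667)·(1.8333) + (-2.8333)·(1.8333) + (1.1667)·(-1.1667) + (4.1667)·(0.8333) + (-0.8333)·(-0.1667)) / 5 = 3.1667/5 = 0.6333
  S[C,C] = ((-3.1667)·(-3.1667) + (1.8333)·(1.8333) + (1.8333)·(1.8333) + (-1.1667)·(-1.1667) + (0.8333)·(0.8333) + (-0.1667)·(-0.1667)) / 5 = 18.8333/5 = 3.7667

S is symmetric (S[j,i] = S[i,j]). Assembling:

S = [[2.9667, 3.6333, 1.1667],
 [3.6333, 6.1667, 0.6333],
 [1.1667, 0.6333, 3.7667]]


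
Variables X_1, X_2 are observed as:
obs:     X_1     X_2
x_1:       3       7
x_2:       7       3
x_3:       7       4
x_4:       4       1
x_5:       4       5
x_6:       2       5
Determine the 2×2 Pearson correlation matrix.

Step 1 — column means:
  mean(X_1) = (3 + 7 + 7 + 4 + 4 + 2) / 6 = 27/6 = 4.5
  mean(X_2) = (7 + 3 + 4 + 1 + 5 + 5) / 6 = 25/6 = 4.1667

Step 2 — sample variances and covariances s[i,j] = (1/(n-1)) · Σ_k (x_{k,i} - mean_i) · (x_{k,j} - mean_j), with n-1 = 5:
  s[X_1,X_1] = ((-1.5)·(-1.5) + (2.5)·(2.5) + (2.5)·(2.5) + (-0.5)·(-0.5) + (-0.5)·(-0.5) + (-2.5)·(-2.5)) / 5 = 21.5/5 = 4.3
  s[X_1,X_2] = ((-1.5)·(2.8333) + (2.5)·(-1.1667) + (2.5)·(-0.1667) + (-0.5)·(-3.1667) + (-0.5)·(0.8333) + (-2.5)·(0.8333)) / 5 = -8.5/5 = -1.7
  s[X_2,X_2] = ((2.8333)·(2.8333) + (-1.1667)·(-1.1667) + (-0.1667)·(-0.1667) + (-3.1667)·(-3.1667) + (0.8333)·(0.8333) + (0.8333)·(0.8333)) / 5 = 20.8333/5 = 4.1667
  Sample standard deviations s_i = √(s[i,i]):
  s(X_1) = √(4.3) = 2.0736
  s(X_2) = √(4.1667) = 2.0412

Step 3 — r_{ij} = s_{ij} / (s_i · s_j):
  r[X_1,X_1] = 1 (diagonal).
  r[X_1,X_2] = -1.7 / (2.0736 · 2.0412) = -1.7 / 4.2328 = -0.4016
  r[X_2,X_2] = 1 (diagonal).

R is symmetric with unit diagonal. Assembling:

R = [[1, -0.4016],
 [-0.4016, 1]]


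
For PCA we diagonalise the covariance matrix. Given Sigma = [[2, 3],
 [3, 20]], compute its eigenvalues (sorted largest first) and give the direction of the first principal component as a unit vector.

Step 1 — characteristic polynomial of 2×2 Sigma:
  det(Sigma - λI) = λ² - trace · λ + det = 0.
  trace = 2 + 20 = 22, det = 2·20 - (3)² = 31.
Step 2 — discriminant:
  Δ = trace² - 4·det = 484 - 124 = 360.
Step 3 — eigenvalues:
  λ = (trace ± √Δ)/2 = (22 ± 18.9737)/2,
  λ_1 = 20.4868,  λ_2 = 1.5132.

Step 4 — unit eigenvector for λ_1: solve (Sigma - λ_1 I)v = 0. First row:
  (2 - 20.4868)·v_x + (3)·v_y = 0, i.e. (-18.4868)·v_x + (3)·v_y = 0,
  so v ∝ (b, λ_1 - a) = (3, 18.4868) = u.
  ||u|| = √((3)² + (18.4868)²) = √(350.763) ≈ 18.7287,
  v_1 = u/||u|| ≈ (0.1602, 0.9871) (||v_1|| = 1).

λ_1 = 20.4868,  λ_2 = 1.5132;  v_1 ≈ (0.1602, 0.9871)


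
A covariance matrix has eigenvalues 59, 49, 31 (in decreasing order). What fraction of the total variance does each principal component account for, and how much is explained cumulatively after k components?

Step 1 — total variance = trace(Sigma) = Σ λ_i = 59 + 49 + 31 = 139.

Step 2 — fraction explained by component i = λ_i / Σ λ:
  PC1: 59/139 = 0.4245
  PC2: 49/139 = 0.3525
  PC3: 31/139 = 0.223

Step 3 — cumulative fraction after k components = (λ_1 + ... + λ_k) / Σ λ:
  k = 1: 59/139 = 0.4245
  k = 2: (59 + 49)/139 = 108/139 = 0.777
  k = 3: (59 + 49 + 31)/139 = 139/139 = 1

Summary (fraction, with percent):

explained: PC1 0.4245 (42.45%), PC2 0.3525 (35.25%), PC3 0.223 (22.3%);  cumulative: 0.4245, 0.777, 1


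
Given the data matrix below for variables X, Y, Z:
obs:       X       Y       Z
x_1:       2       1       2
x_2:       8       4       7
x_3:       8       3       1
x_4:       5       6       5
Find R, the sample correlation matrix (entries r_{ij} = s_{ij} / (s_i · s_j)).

Step 1 — column means:
  mean(X) = (2 + 8 + 8 + 5) / 4 = 23/4 = 5.75
  mean(Y) = (1 + 4 + 3 + 6) / 4 = 14/4 = 3.5
  mean(Z) = (2 + 7 + 1 + 5) / 4 = 15/4 = 3.75

Step 2 — sample variances and covariances s[i,j] = (1/(n-1)) · Σ_k (x_{k,i} - mean_i) · (x_{k,j} - mean_j), with n-1 = 3:
  s[X,X] = ((-3.75)·(-3.75) + (2.25)·(2.25) + (2.25)·(2.25) + (-0.75)·(-0.75)) / 3 = 24.75/3 = 8.25
  s[X,Y] = ((-3.75)·(-2.5) + (2.25)·(0.5) + (2.25)·(-0.5) + (-0.75)·(2.5)) / 3 = 7.5/3 = 2.5
  s[X,Z] = ((-3.75)·(-1.75) + (2.25)·(3.25) + (2.25)·(-2.75) + (-0.75)·(1.25)) / 3 = 6.75/3 = 2.25
  s[Y,Y] = ((-2.5)·(-2.5) + (0.5)·(0.5) + (-0.5)·(-0.5) + (2.5)·(2.5)) / 3 = 13/3 = 4.3333
  s[Y,Z] = ((-2.5)·(-1.75) + (0.5)·(3.25) + (-0.5)·(-2.75) + (2.5)·(1.25)) / 3 = 10.5/3 = 3.5
  s[Z,Z] = ((-1.75)·(-1.75) + (3.25)·(3.25) + (-2.75)·(-2.75) + (1.25)·(1.25)) / 3 = 22.75/3 = 7.5833
  Sample standard deviations s_i = √(s[i,i]):
  s(X) = √(8.25) = 2.8723
  s(Y) = √(4.3333) = 2.0817
  s(Z) = √(7.5833) = 2.7538

Step 3 — r_{ij} = s_{ij} / (s_i · s_j):
  r[X,X] = 1 (diagonal).
  r[X,Y] = 2.5 / (2.8723 · 2.0817) = 2.5 / 5.9791 = 0.4181
  r[X,Z] = 2.25 / (2.8723 · 2.7538) = 2.25 / 7.9096 = 0.2845
  r[Y,Y] = 1 (diagonal).
  r[Y,Z] = 3.5 / (2.0817 · 2.7538) = 3.5 / 5.7325 = 0.6106
  r[Z,Z] = 1 (diagonal).

R is symmetric with unit diagonal. Assembling:

R = [[1, 0.4181, 0.2845],
 [0.4181, 1, 0.6106],
 [0.2845, 0.6106, 1]]


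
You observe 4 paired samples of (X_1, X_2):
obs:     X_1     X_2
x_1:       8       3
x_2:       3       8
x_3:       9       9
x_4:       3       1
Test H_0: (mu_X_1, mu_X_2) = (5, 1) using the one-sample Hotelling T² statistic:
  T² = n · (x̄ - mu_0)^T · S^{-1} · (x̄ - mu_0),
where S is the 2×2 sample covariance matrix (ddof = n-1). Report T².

Step 1 — sample mean vector:
  mean(X_1) = (8 + 3 + 9 + 3) / 4 = 23/4 = 5.75
  mean(X_2) = (3 + 8 + 9 + 1) / 4 = 21/4 = 5.25
  x̄ = (5.75, 5.25),  deviation x̄ - mu_0 = (5.75, 5.25) - (5, 1) = (0.75, 4.25).

Step 2 — sample covariance matrix, S[i,j] = (1/(n-1)) · Σ_k (x_{k,i} - mean_i) · (x_{k,j} - mean_j), divisor n-1 = 3:
  S[X_1,X_1] = ((2.25)·(2.25) + (-2.75)·(-2.75) + (3.25)·(3.25) + (-2.75)·(-2.75)) / 3 = 30.75/3 = 10.25
  S[X_1,X_2] = ((2.25)·(-2.25) + (-2.75)·(2.75) + (3.25)·(3.75) + (-2.75)·(-4.25)) / 3 = 11.25/3 = 3.75
  S[X_2,X_2] = ((-2.25)·(-2.25) + (2.75)·(2.75) + (3.75)·(3.75) + (-4.25)·(-4.25)) / 3 = 44.75/3 = 14.9167
  S = [[10.25, 3.75],
 [3.75, 14.9167]].

Step 3 — invert S. det(S) = 10.25·14.9167 - (3.75)² = 138.8333.
  S^{-1} = (1/det) · [[d, -b], [-b, a]] = [[0.1074, -0.027],
 [-0.027, 0.0738]].

Step 4 — quadratic form (x̄ - mu_0)^T · S^{-1} · (x̄ - mu_0):
  S^{-1} · (x̄ - mu_0) = (-0.0342, 0.2935),
  (x̄ - mu_0)^T · [...] = (0.75)·(-0.0342) + (4.25)·(0.2935) = 1.2218.

Step 5 — scale by n: T² = 4 · 1.2218 = 4.8872.

T² ≈ 4.8872


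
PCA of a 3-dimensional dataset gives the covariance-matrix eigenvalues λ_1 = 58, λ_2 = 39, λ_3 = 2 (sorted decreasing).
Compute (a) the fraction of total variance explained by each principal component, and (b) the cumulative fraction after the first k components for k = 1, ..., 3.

Step 1 — total variance = trace(Sigma) = Σ λ_i = 58 + 39 + 2 = 99.

Step 2 — fraction explained by component i = λ_i / Σ λ:
  PC1: 58/99 = 0.5859
  PC2: 39/99 = 0.3939
  PC3: 2/99 = 0.0202

Step 3 — cumulative fraction after k components = (λ_1 + ... + λ_k) / Σ λ:
  k = 1: 58/99 = 0.5859
  k = 2: (58 + 39)/99 = 97/99 = 0.9798
  k = 3: (58 + 39 + 2)/99 = 99/99 = 1

Summary (fraction, with percent):

explained: PC1 0.5859 (58.59%), PC2 0.3939 (39.39%), PC3 0.0202 (2.02%);  cumulative: 0.5859, 0.9798, 1


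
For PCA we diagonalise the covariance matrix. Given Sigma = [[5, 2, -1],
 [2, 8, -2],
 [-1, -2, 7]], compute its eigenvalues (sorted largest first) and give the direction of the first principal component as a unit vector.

Step 1 — characteristic polynomial p(λ) = det(λI - Sigma) = λ³ - tr·λ² + c_1·λ - det, where tr = trace, c_1 = sum of the principal 2×2 minors, det = det(Sigma):
  tr = 5 + 8 + 7 = 20,
  c_1 = (5·8 - (2)²) + (5·7 - (-1)²) + (8·7 - (-2)²) = 36 + 34 + 52 = 122,
  det = 5·(8·7 - (-2)²) - (2)·((2)·7 - (-2)·(-1)) + (-1)·((2)·(-2) - 8·(-1)) = 5·(52) - (2)·(12) + (-1)·(4) = 232.
  So p(λ) = λ³ - 20λ² + 122λ - 232.
Step 2 — look for an integer root (rational root theorem: any rational root is an integer divisor of 232). Testing λ = 4:
  p(4) = 64 - 320 + 488 - 232 = 0  ✓
  Dividing out (λ - 4): p(λ) = (λ - 4)(λ² - 16λ + 58).
Step 3 — remaining eigenvalues from the quadratic λ² - 16λ + 58 = 0:
  Δ = 16² - 4·58 = 256 - 232 = 24,  λ = (16 ± √24)/2 = (16 ± 4.899)/2 ≈ 10.4495 or 5.5505.
  Sorted: λ_1 = 10.4495,  λ_2 = 5.5505,  λ_3 = 4  (check: sum = 20 = tr ✓).

Step 4 — unit eigenvector for λ_1 ≈ 10.4495: v spans the null space of (Sigma - λ_1 I), whose rows are
  r_1 = (-5.4495, 2, -1),  r_2 = (2, -2.4495, -2),  r_3 = (-1, -2, -3.4495).
  v is orthogonal to every row, so take v ∝ r_1 × r_2 = ((2)·(-2) - (-1)·(-2.4495), (-1)·(2) - (-5.4495)·(-2), (-5.4495)·(-2.4495) - (2)·(2)) ≈ (-6.4495, -12.899, 9.3485).
  Rescale (multiply by -1 so the first nonzero entry is positive): u = (6.4495, 12.899, -9.3485).
  ||u|| = √((6.4495)² + (12.899)² + (-9.3485)²) = √(295.3735) ≈ 17.1864,  v_1 = u/||u|| ≈ (0.3753, 0.7505, -0.5439) (||v_1|| = 1).

λ_1 = 10.4495,  λ_2 = 5.5505,  λ_3 = 4;  v_1 ≈ (0.3753, 0.7505, -0.5439)


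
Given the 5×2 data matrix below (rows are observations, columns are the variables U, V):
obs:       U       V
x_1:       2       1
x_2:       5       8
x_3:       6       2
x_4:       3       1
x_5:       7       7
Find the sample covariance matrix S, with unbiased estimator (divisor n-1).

Step 1 — column means:
  mean(U) = (2 + 5 + 6 + 3 + 7) / 5 = 23/5 = 4.6
  mean(V) = (1 + 8 + 2 + 1 + 7) / 5 = 19/5 = 3.8

Step 2 — sample covariance S[i,j] = (1/(n-1)) · Σ_k (x_{k,i} - mean_i) · (x_{k,j} - mean_j), with n-1 = 4.
  S[U,U] = ((-2.6)·(-2.6) + (0.4)·(0.4) + (1.4)·(1.4) + (-1.6)·(-1.6) + (2.4)·(2.4)) / 4 = 17.2/4 = 4.3
  S[U,V] = ((-2.6)·(-2.8) + (0.4)·(4.2) + (1.4)·(-1.8) + (-1.6)·(-2.8) + (2.4)·(3.2)) / 4 = 18.6/4 = 4.65
  S[V,V] = ((-2.8)·(-2.8) + (4.2)·(4.2) + (-1.8)·(-1.8) + (-2.8)·(-2.8) + (3.2)·(3.2)) / 4 = 46.8/4 = 11.7

S is symmetric (S[j,i] = S[i,j]). Assembling:

S = [[4.3, 4.65],
 [4.65, 11.7]]


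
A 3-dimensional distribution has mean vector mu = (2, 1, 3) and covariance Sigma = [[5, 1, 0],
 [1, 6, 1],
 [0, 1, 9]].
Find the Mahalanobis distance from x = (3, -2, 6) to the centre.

Step 1 — centre the observation: (x - mu) = (1, -3, 3).

Step 2 — invert Sigma (cofactor / det for 3×3, or solve directly):
  Sigma^{-1} = [[0.207, -0.0352, 0.0039],
 [-0.0352, 0.1758, -0.0195],
 [0.0039, -0.0195, 0.1133]].

Step 3 — form the quadratic (x - mu)^T · Sigma^{-1} · (x - mu):
  Sigma^{-1} · (x - mu) = (0.3242, -0.6211, 0.4023).
  (x - mu)^T · [Sigma^{-1} · (x - mu)] = (1)·(0.3242) + (-3)·(-0.6211) + (3)·(0.4023) = 3.3945.

Step 4 — take square root: d = √(3.3945) ≈ 1.8424.

d(x, mu) = √(3.3945) ≈ 1.8424


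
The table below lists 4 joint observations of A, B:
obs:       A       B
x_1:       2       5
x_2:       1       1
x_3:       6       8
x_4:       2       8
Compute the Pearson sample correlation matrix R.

Step 1 — column means:
  mean(A) = (2 + 1 + 6 + 2) / 4 = 11/4 = 2.75
  mean(B) = (5 + 1 + 8 + 8) / 4 = 22/4 = 5.5

Step 2 — sample variances and covariances s[i,j] = (1/(n-1)) · Σ_k (x_{k,i} - mean_i) · (x_{k,j} - mean_j), with n-1 = 3:
  s[A,A] = ((-0.75)·(-0.75) + (-1.75)·(-1.75) + (3.25)·(3.25) + (-0.75)·(-0.75)) / 3 = 14.75/3 = 4.9167
  s[A,B] = ((-0.75)·(-0.5) + (-1.75)·(-4.5) + (3.25)·(2.5) + (-0.75)·(2.5)) / 3 = 14.5/3 = 4.8333
  s[B,B] = ((-0.5)·(-0.5) + (-4.5)·(-4.5) + (2.5)·(2.5) + (2.5)·(2.5)) / 3 = 33/3 = 11
  Sample standard deviations s_i = √(s[i,i]):
  s(A) = √(4.9167) = 2.2174
  s(B) = √(11) = 3.3166

Step 3 — r_{ij} = s_{ij} / (s_i · s_j):
  r[A,A] = 1 (diagonal).
  r[A,B] = 4.8333 / (2.2174 · 3.3166) = 4.8333 / 7.3541 = 0.6572
  r[B,B] = 1 (diagonal).

R is symmetric with unit diagonal. Assembling:

R = [[1, 0.6572],
 [0.6572, 1]]


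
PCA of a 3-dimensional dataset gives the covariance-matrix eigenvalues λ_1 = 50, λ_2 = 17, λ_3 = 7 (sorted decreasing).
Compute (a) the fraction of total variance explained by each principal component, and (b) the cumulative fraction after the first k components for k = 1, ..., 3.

Step 1 — total variance = trace(Sigma) = Σ λ_i = 50 + 17 + 7 = 74.

Step 2 — fraction explained by component i = λ_i / Σ λ:
  PC1: 50/74 = 0.6757
  PC2: 17/74 = 0.2297
  PC3: 7/74 = 0.0946

Step 3 — cumulative fraction after k components = (λ_1 + ... + λ_k) / Σ λ:
  k = 1: 50/74 = 0.6757
  k = 2: (50 + 17)/74 = 67/74 = 0.9054
  k = 3: (50 + 17 + 7)/74 = 74/74 = 1

Summary (fraction, with percent):

explained: PC1 0.6757 (67.57%), PC2 0.2297 (22.97%), PC3 0.0946 (9.46%);  cumulative: 0.6757, 0.9054, 1


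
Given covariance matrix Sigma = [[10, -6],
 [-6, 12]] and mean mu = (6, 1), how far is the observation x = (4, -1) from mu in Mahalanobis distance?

Step 1 — centre the observation: (x - mu) = (-2, -2).

Step 2 — invert Sigma. det(Sigma) = 10·12 - (-6)² = 84.
  Sigma^{-1} = (1/det) · [[d, -b], [-b, a]] = [[0.1429, 0.0714],
 [0.0714, 0.119]].

Step 3 — form the quadratic (x - mu)^T · Sigma^{-1} · (x - mu):
  Sigma^{-1} · (x - mu) = (-0.4286, -0.381).
  (x - mu)^T · [Sigma^{-1} · (x - mu)] = (-2)·(-0.4286) + (-2)·(-0.381) = 1.619.

Step 4 — take square root: d = √(1.619) ≈ 1.2724.

d(x, mu) = √(1.619) ≈ 1.2724


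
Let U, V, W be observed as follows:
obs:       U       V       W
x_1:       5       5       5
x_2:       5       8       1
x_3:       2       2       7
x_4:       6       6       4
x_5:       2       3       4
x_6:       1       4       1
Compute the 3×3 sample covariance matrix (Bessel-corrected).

Step 1 — column means:
  mean(U) = (5 + 5 + 2 + 6 + 2 + 1) / 6 = 21/6 = 3.5
  mean(V) = (5 + 8 + 2 + 6 + 3 + 4) / 6 = 28/6 = 4.6667
  mean(W) = (5 + 1 + 7 + 4 + 4 + 1) / 6 = 22/6 = 3.6667

Step 2 — sample covariance S[i,j] = (1/(n-1)) · Σ_k (x_{k,i} - mean_i) · (x_{k,j} - mean_j), with n-1 = 5.
  S[U,U] = ((1.5)·(1.5) + (1.5)·(1.5) + (-1.5)·(-1.5) + (2.5)·(2.5) + (-1.5)·(-1.5) + (-2.5)·(-2.5)) / 5 = 21.5/5 = 4.3
  S[U,V] = ((1.5)·(0.3333) + (1.5)·(3.3333) + (-1.5)·(-2.6667) + (2.5)·(1.3333) + (-1.5)·(-1.6667) + (-2.5)·(-0.6667)) / 5 = 17/5 = 3.4
  S[U,W] = ((1.5)·(1.3333) + (1.5)·(-2.6667) + (-1.5)·(3.3333) + (2.5)·(0.3333) + (-1.5)·(0.3333) + (-2.5)·(-2.6667)) / 5 = 0/5 = 0
  S[V,V] = ((0.3333)·(0.3333) + (3.3333)·(3.3333) + (-2.6667)·(-2.6667) + (1.3333)·(1.3333) + (-1.6667)·(-1.6667) + (-0.6667)·(-0.6667)) / 5 = 23.3333/5 = 4.6667
  S[V,W] = ((0.3333)·(1.3333) + (3.3333)·(-2.6667) + (-2.6667)·(3.3333) + (1.3333)·(0.3333) + (-1.6667)·(0.3333) + (-0.6667)·(-2.6667)) / 5 = -15.6667/5 = -3.1333
  S[W,W] = ((1.3333)·(1.3333) + (-2.6667)·(-2.6667) + (3.3333)·(3.3333) + (0.3333)·(0.3333) + (0.3333)·(0.3333) + (-2.6667)·(-2.6667)) / 5 = 27.3333/5 = 5.4667

S is symmetric (S[j,i] = S[i,j]). Assembling:

S = [[4.3, 3.4, 0],
 [3.4, 4.6667, -3.1333],
 [0, -3.1333, 5.4667]]


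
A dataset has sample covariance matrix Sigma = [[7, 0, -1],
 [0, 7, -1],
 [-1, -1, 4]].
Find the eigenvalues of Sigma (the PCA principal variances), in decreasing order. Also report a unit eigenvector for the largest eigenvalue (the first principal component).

Step 1 — characteristic polynomial p(λ) = det(λI - Sigma) = λ³ - tr·λ² + c_1·λ - det, where tr = trace, c_1 = sum of the principal 2×2 minors, det = det(Sigma):
  tr = 7 + 7 + 4 = 18,
  c_1 = (7·7 - (0)²) + (7·4 - (-1)²) + (7·4 - (-1)²) = 49 + 27 + 27 = 103,
  det = 7·(7·4 - (-1)²) - (0)·((0)·4 - (-1)·(-1)) + (-1)·((0)·(-1) - 7·(-1)) = 7·(27) - (0)·(-1) + (-1)·(7) = 182.
  So p(λ) = λ³ - 18λ² + 103λ - 182.
Step 2 — look for an integer root (rational root theorem: any rational root is an integer divisor of 182). Testing λ = 7:
  p(7) = 343 - 882 + 721 - 182 = 0  ✓
  Dividing out (λ - 7): p(λ) = (λ - 7)(λ² - 11λ + 26).
Step 3 — remaining eigenvalues from the quadratic λ² - 11λ + 26 = 0:
  Δ = 11² - 4·26 = 121 - 104 = 17,  λ = (11 ± √17)/2 = (11 ± 4.1231)/2 ≈ 7.5616 or 3.4384.
  Sorted: λ_1 = 7.5616,  λ_2 = 7,  λ_3 = 3.4384  (check: sum = 18 = tr ✓).

Step 4 — unit eigenvector for λ_1 ≈ 7.5616: v spans the null space of (Sigma - λ_1 I), whose rows are
  r_1 = (-0.5616, 0, -1),  r_2 = (0, -0.5616, -1),  r_3 = (-1, -1, -3.5616).
  v is orthogonal to every row, so take v ∝ r_1 × r_2 = ((0)·(-1) - (-1)·(-0.5616), (-1)·(0) - (-0.5616)·(-1), (-0.5616)·(-0.5616) - (0)·(0)) ≈ (-0.5616, -0.5616, 0.3153).
  Rescale (multiply by -1 so the first nonzero entry is positive): u = (0.5616, 0.5616, -0.3153).
  ||u|| = √((0.5616)² + (0.5616)² + (-0.3153)²) = √(0.7301) ≈ 0.8545,  v_1 = u/||u|| ≈ (0.6572, 0.6572, -0.369) (||v_1|| = 1).

λ_1 = 7.5616,  λ_2 = 7,  λ_3 = 3.4384;  v_1 ≈ (0.6572, 0.6572, -0.369)


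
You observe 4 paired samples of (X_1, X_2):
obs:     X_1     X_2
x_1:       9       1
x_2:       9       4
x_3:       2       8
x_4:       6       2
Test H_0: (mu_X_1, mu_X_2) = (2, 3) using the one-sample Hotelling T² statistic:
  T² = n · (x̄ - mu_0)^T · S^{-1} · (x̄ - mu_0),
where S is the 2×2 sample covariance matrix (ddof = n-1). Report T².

Step 1 — sample mean vector:
  mean(X_1) = (9 + 9 + 2 + 6) / 4 = 26/4 = 6.5
  mean(X_2) = (1 + 4 + 8 + 2) / 4 = 15/4 = 3.75
  x̄ = (6.5, 3.75),  deviation x̄ - mu_0 = (6.5, 3.75) - (2, 3) = (4.5, 0.75).

Step 2 — sample covariance matrix, S[i,j] = (1/(n-1)) · Σ_k (x_{k,i} - mean_i) · (x_{k,j} - mean_j), divisor n-1 = 3:
  S[X_1,X_1] = ((2.5)·(2.5) + (2.5)·(2.5) + (-4.5)·(-4.5) + (-0.5)·(-0.5)) / 3 = 33/3 = 11
  S[X_1,X_2] = ((2.5)·(-2.75) + (2.5)·(0.25) + (-4.5)·(4.25) + (-0.5)·(-1.75)) / 3 = -24.5/3 = -8.1667
  S[X_2,X_2] = ((-2.75)·(-2.75) + (0.25)·(0.25) + (4.25)·(4.25) + (-1.75)·(-1.75)) / 3 = 28.75/3 = 9.5833
  S = [[11, -8.1667],
 [-8.1667, 9.5833]].

Step 3 — invert S. det(S) = 11·9.5833 - (-8.1667)² = 38.7222.
  S^{-1} = (1/det) · [[d, -b], [-b, a]] = [[0.2475, 0.2109],
 [0.2109, 0.2841]].

Step 4 — quadratic form (x̄ - mu_0)^T · S^{-1} · (x̄ - mu_0):
  S^{-1} · (x̄ - mu_0) = (1.2719, 1.1621),
  (x̄ - mu_0)^T · [...] = (4.5)·(1.2719) + (0.75)·(1.1621) = 6.5951.

Step 5 — scale by n: T² = 4 · 6.5951 = 26.3802.

T² ≈ 26.3802


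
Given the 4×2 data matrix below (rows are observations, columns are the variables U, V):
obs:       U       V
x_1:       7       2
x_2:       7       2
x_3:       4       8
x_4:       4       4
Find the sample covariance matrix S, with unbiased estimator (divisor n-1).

Step 1 — column means:
  mean(U) = (7 + 7 + 4 + 4) / 4 = 22/4 = 5.5
  mean(V) = (2 + 2 + 8 + 4) / 4 = 16/4 = 4

Step 2 — sample covariance S[i,j] = (1/(n-1)) · Σ_k (x_{k,i} - mean_i) · (x_{k,j} - mean_j), with n-1 = 3.
  S[U,U] = ((1.5)·(1.5) + (1.5)·(1.5) + (-1.5)·(-1.5) + (-1.5)·(-1.5)) / 3 = 9/3 = 3
  S[U,V] = ((1.5)·(-2) + (1.5)·(-2) + (-1.5)·(4) + (-1.5)·(0)) / 3 = -12/3 = -4
  S[V,V] = ((-2)·(-2) + (-2)·(-2) + (4)·(4) + (0)·(0)) / 3 = 24/3 = 8

S is symmetric (S[j,i] = S[i,j]). Assembling:

S = [[3, -4],
 [-4, 8]]


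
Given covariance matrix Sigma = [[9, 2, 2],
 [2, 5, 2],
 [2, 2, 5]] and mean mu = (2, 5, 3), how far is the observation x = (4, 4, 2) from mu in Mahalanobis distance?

Step 1 — centre the observation: (x - mu) = (2, -1, -1).

Step 2 — invert Sigma (cofactor / det for 3×3, or solve directly):
  Sigma^{-1} = [[0.1273, -0.0364, -0.0364],
 [-0.0364, 0.2485, -0.0848],
 [-0.0364, -0.0848, 0.2485]].

Step 3 — form the quadratic (x - mu)^T · Sigma^{-1} · (x - mu):
  Sigma^{-1} · (x - mu) = (0.3273, -0.2364, -0.2364).
  (x - mu)^T · [Sigma^{-1} · (x - mu)] = (2)·(0.3273) + (-1)·(-0.2364) + (-1)·(-0.2364) = 1.1273.

Step 4 — take square root: d = √(1.1273) ≈ 1.0617.

d(x, mu) = √(1.1273) ≈ 1.0617


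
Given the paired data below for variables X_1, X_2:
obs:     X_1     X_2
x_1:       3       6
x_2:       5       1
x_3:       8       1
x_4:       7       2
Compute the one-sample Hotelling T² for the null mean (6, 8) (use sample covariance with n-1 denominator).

Step 1 — sample mean vector:
  mean(X_1) = (3 + 5 + 8 + 7) / 4 = 23/4 = 5.75
  mean(X_2) = (6 + 1 + 1 + 2) / 4 = 10/4 = 2.5
  x̄ = (5.75, 2.5),  deviation x̄ - mu_0 = (5.75, 2.5) - (6, 8) = (-0.25, -5.5).

Step 2 — sample covariance matrix, S[i,j] = (1/(n-1)) · Σ_k (x_{k,i} - mean_i) · (x_{k,j} - mean_j), divisor n-1 = 3:
  S[X_1,X_1] = ((-2.75)·(-2.75) + (-0.75)·(-0.75) + (2.25)·(2.25) + (1.25)·(1.25)) / 3 = 14.75/3 = 4.9167
  S[X_1,X_2] = ((-2.75)·(3.5) + (-0.75)·(-1.5) + (2.25)·(-1.5) + (1.25)·(-0.5)) / 3 = -12.5/3 = -4.1667
  S[X_2,X_2] = ((3.5)·(3.5) + (-1.5)·(-1.5) + (-1.5)·(-1.5) + (-0.5)·(-0.5)) / 3 = 17/3 = 5.6667
  S = [[4.9167, -4.1667],
 [-4.1667, 5.6667]].

Step 3 — invert S. det(S) = 4.9167·5.6667 - (-4.1667)² = 10.5.
  S^{-1} = (1/det) · [[d, -b], [-b, a]] = [[0.5397, 0.3968],
 [0.3968, 0.4683]].

Step 4 — quadratic form (x̄ - mu_0)^T · S^{-1} · (x̄ - mu_0):
  S^{-1} · (x̄ - mu_0) = (-2.3175, -2.6746),
  (x̄ - mu_0)^T · [...] = (-0.25)·(-2.3175) + (-5.5)·(-2.6746) = 15.2897.

Step 5 — scale by n: T² = 4 · 15.2897 = 61.1587.

T² ≈ 61.1587


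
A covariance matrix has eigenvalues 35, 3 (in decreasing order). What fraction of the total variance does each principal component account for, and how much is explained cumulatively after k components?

Step 1 — total variance = trace(Sigma) = Σ λ_i = 35 + 3 = 38.

Step 2 — fraction explained by component i = λ_i / Σ λ:
  PC1: 35/38 = 0.9211
  PC2: 3/38 = 0.0789

Step 3 — cumulative fraction after k components = (λ_1 + ... + λ_k) / Σ λ:
  k = 1: 35/38 = 0.9211
  k = 2: (35 + 3)/38 = 38/38 = 1

Summary (fraction, with percent):

explained: PC1 0.9211 (92.11%), PC2 0.0789 (7.89%);  cumulative: 0.9211, 1


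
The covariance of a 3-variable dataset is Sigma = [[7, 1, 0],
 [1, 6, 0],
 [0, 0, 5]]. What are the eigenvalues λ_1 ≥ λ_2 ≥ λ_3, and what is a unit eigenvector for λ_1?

Step 1 — characteristic polynomial p(λ) = det(λI - Sigma) = λ³ - tr·λ² + c_1·λ - det, where tr = trace, c_1 = sum of the principal 2×2 minors, det = det(Sigma):
  tr = 7 + 6 + 5 = 18,
  c_1 = (7·6 - (1)²) + (7·5 - (0)²) + (6·5 - (0)²) = 41 + 35 + 30 = 106,
  det = 7·(6·5 - (0)²) - (1)·((1)·5 - (0)·(0)) + (0)·((1)·(0) - 6·(0)) = 7·(30) - (1)·(5) + (0)·(0) = 205.
  So p(λ) = λ³ - 18λ² + 106λ - 205.
Step 2 — look for an integer root (rational root theorem: any rational root is an integer divisor of 205). Testing λ = 5:
  p(5) = 125 - 450 + 530 - 205 = 0  ✓
  Dividing out (λ - 5): p(λ) = (λ - 5)(λ² - 13λ + 41).
Step 3 — remaining eigenvalues from the quadratic λ² - 13λ + 41 = 0:
  Δ = 13² - 4·41 = 169 - 164 = 5,  λ = (13 ± √5)/2 = (13 ± 2.2361)/2 ≈ 7.618 or 5.382.
  Sorted: λ_1 = 7.618,  λ_2 = 5.382,  λ_3 = 5  (check: sum = 18 = tr ✓).

Step 4 — unit eigenvector for λ_1 ≈ 7.618: v spans the null space of (Sigma - λ_1 I), whose rows are
  r_1 = (-0.618, 1, 0),  r_2 = (1, -1.618, 0),  r_3 = (0, 0, -2.618).
  v is orthogonal to every row, so take v ∝ r_1 × r_3 = ((1)·(-2.618) - (0)·(0), (0)·(0) - (-0.618)·(-2.618), (-0.618)·(0) - (1)·(0)) ≈ (-2.618, -1.618, 0).
  Rescale (multiply by -1 so the first nonzero entry is positive): u = (2.618, 1.618, 0).
  ||u|| = √((2.618)² + (1.618)² + (0)²) = √(9.4721) ≈ 3.0777,  v_1 = u/||u|| ≈ (0.8507, 0.5257, 0) (||v_1|| = 1).

λ_1 = 7.618,  λ_2 = 5.382,  λ_3 = 5;  v_1 ≈ (0.8507, 0.5257, 0)
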